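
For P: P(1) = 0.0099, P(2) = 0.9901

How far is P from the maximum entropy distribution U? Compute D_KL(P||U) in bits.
0.9199 bits

U(i) = 1/2 for all i

D_KL(P||U) = Σ P(x) log₂(P(x) / (1/2))
           = Σ P(x) log₂(P(x)) + log₂(2)
           = log₂(2) - H(P)

H(P) = -Σ P(x) log₂(P(x)):
  -P(1)·log₂(P(1)) = -(0.0099)·log₂(0.0099) = 0.06592
  -P(2)·log₂(P(2)) = -(0.9901)·log₂(0.9901) = 0.01421
H(P) = 0.06592 + 0.01421 = 0.08013 bits

log₂(2) = 1.00000 bits

D_KL(P||U) = 1.00000 - 0.08013 = 0.91987 ≈ 0.9199 bits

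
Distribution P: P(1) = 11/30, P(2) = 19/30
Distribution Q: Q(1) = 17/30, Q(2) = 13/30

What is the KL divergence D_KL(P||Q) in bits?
0.1165 bits

D_KL(P||Q) = Σ P(x) log₂(P(x)/Q(x))

Computing term by term:
  P(1)·log₂(P(1)/Q(1)) = (11/30)·log₂((11/30)/(17/30)) = -0.23028
  P(2)·log₂(P(2)/Q(2)) = (19/30)·log₂((19/30)/(13/30)) = 0.34674

D_KL(P||Q) = -0.23028 + 0.34674 = 0.11646 ≈ 0.1165 bits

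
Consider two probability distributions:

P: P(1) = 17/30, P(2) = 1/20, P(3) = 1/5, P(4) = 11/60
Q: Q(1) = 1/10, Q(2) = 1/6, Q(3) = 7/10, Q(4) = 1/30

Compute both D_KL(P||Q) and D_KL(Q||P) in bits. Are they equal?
D_KL(P||Q) = 1.4207 bits, D_KL(Q||P) = 1.2224 bits. No, they are not equal.

D_KL(P||Q) = Σ P(x) log₂(P(x)/Q(x))

Computing term by term:
  P(1)·log₂(P(1)/Q(1)) = (17/30)·log₂((17/30)/(1/10)) = 1.41808
  P(2)·log₂(P(2)/Q(2)) = (1/20)·log₂((1/20)/(1/6)) = -0.08685
  P(3)·log₂(P(3)/Q(3)) = (1/5)·log₂((1/5)/(7/10)) = -0.36147
  P(4)·log₂(P(4)/Q(4)) = (11/60)·log₂((11/60)/(1/30)) = 0.45090

D_KL(P||Q) = 1.41808 - 0.08685 - 0.36147 + 0.45090 = 1.42066 ≈ 1.4207 bits

D_KL(Q||P) = Σ Q(x) log₂(Q(x)/P(x))

Computing term by term:
  Q(1)·log₂(Q(1)/P(1)) = (1/10)·log₂((1/10)/(17/30)) = -0.25025
  Q(2)·log₂(Q(2)/P(2)) = (1/6)·log₂((1/6)/(1/20)) = 0.28949
  Q(3)·log₂(Q(3)/P(3)) = (7/10)·log₂((7/10)/(1/5)) = 1.26515
  Q(4)·log₂(Q(4)/P(4)) = (1/30)·log₂((1/30)/(11/60)) = -0.08198

D_KL(Q||P) = -0.25025 + 0.28949 + 1.26515 - 0.08198 = 1.22241 ≈ 1.2224 bits

These are NOT equal (difference: 0.1983 bits). KL divergence is asymmetric: D_KL(P||Q) ≠ D_KL(Q||P) in general.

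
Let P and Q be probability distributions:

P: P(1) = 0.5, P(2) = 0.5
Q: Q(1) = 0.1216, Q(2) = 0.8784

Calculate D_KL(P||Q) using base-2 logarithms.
0.6134 bits

D_KL(P||Q) = Σ P(x) log₂(P(x)/Q(x))

Computing term by term:
  P(1)·log₂(P(1)/Q(1)) = 0.5·log₂(0.5/0.1216) = 1.01989
  P(2)·log₂(P(2)/Q(2)) = 0.5·log₂(0.5/0.8784) = -0.40647

D_KL(P||Q) = 1.01989 - 0.40647 = 0.61342 ≈ 0.6134 bits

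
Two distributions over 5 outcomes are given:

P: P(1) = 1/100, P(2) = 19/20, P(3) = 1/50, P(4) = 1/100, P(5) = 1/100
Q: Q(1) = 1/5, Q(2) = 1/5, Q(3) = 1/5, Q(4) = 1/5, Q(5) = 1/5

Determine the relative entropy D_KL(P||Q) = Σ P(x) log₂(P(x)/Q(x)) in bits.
1.9394 bits

D_KL(P||Q) = Σ P(x) log₂(P(x)/Q(x))

Computing term by term:
  P(1)·log₂(P(1)/Q(1)) = (1/100)·log₂((1/100)/(1/5)) = -0.04322
  P(2)·log₂(P(2)/Q(2)) = (19/20)·log₂((19/20)/(1/5)) = 2.13553
  P(3)·log₂(P(3)/Q(3)) = (1/50)·log₂((1/50)/(1/5)) = -0.06644
  P(4)·log₂(P(4)/Q(4)) = (1/100)·log₂((1/100)/(1/5)) = -0.04322
  P(5)·log₂(P(5)/Q(5)) = (1/100)·log₂((1/100)/(1/5)) = -0.04322

D_KL(P||Q) = -0.04322 + 2.13553 - 0.06644 - 0.04322 - 0.04322 = 1.93943 ≈ 1.9394 bits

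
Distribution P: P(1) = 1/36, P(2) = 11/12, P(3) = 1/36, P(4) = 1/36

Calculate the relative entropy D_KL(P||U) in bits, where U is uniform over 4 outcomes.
1.4541 bits

U(i) = 1/4 for all i

D_KL(P||U) = Σ P(x) log₂(P(x) / (1/4))
           = Σ P(x) log₂(P(x)) + log₂(4)
           = log₂(4) - H(P)

H(P) = -Σ P(x) log₂(P(x)):
  -P(1)·log₂(P(1)) = -(1/36)·log₂(1/36) = 0.14361
  -P(2)·log₂(P(2)) = -(11/12)·log₂(11/12) = 0.11507
  -P(3)·log₂(P(3)) = -(1/36)·log₂(1/36) = 0.14361
  -P(4)·log₂(P(4)) = -(1/36)·log₂(1/36) = 0.14361
H(P) = 0.14361 + 0.11507 + 0.14361 + 0.14361 = 0.54590 bits

log₂(4) = 2.00000 bits

D_KL(P||U) = 2.00000 - 0.54590 = 1.45410 ≈ 1.4541 bits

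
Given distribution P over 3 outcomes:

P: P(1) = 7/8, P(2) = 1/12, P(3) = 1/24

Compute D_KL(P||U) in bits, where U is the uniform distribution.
0.9266 bits

U(i) = 1/3 for all i

D_KL(P||U) = Σ P(x) log₂(P(x) / (1/3))
           = Σ P(x) log₂(P(x)) + log₂(3)
           = log₂(3) - H(P)

H(P) = -Σ P(x) log₂(P(x)):
  -P(1)·log₂(P(1)) = -(7/8)·log₂(7/8) = 0.16856
  -P(2)·log₂(P(2)) = -(1/12)·log₂(1/12) = 0.29875
  -P(3)·log₂(P(3)) = -(1/24)·log₂(1/24) = 0.19104
H(P) = 0.16856 + 0.29875 + 0.19104 = 0.65835 bits

log₂(3) = 1.58496 bits

D_KL(P||U) = 1.58496 - 0.65835 = 0.92661 ≈ 0.9266 bits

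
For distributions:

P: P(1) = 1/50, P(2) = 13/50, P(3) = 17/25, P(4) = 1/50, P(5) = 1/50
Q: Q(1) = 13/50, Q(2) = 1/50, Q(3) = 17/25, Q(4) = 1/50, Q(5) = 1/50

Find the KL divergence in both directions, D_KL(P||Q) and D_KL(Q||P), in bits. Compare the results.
D_KL(P||Q) = 0.8881 bits, D_KL(Q||P) = 0.8881 bits. The two directions give exactly the same value for this pair.

D_KL(P||Q) = Σ P(x) log₂(P(x)/Q(x))

Computing term by term:
  P(1)·log₂(P(1)/Q(1)) = (1/50)·log₂((1/50)/(13/50)) = -0.07401
  P(2)·log₂(P(2)/Q(2)) = (13/50)·log₂((13/50)/(1/50)) = 0.96211
  P(3)·log₂(P(3)/Q(3)) = (17/25)·log₂((17/25)/(17/25)) = 0.00000
  P(4)·log₂(P(4)/Q(4)) = (1/50)·log₂((1/50)/(1/50)) = 0.00000
  P(5)·log₂(P(5)/Q(5)) = (1/50)·log₂((1/50)/(1/50)) = 0.00000

D_KL(P||Q) = -0.07401 + 0.96211 + 0.00000 + 0.00000 + 0.00000 = 0.88810 ≈ 0.8881 bits

D_KL(Q||P) = Σ Q(x) log₂(Q(x)/P(x))

Computing term by term:
  Q(1)·log₂(Q(1)/P(1)) = (13/50)·log₂((13/50)/(1/50)) = 0.96211
  Q(2)·log₂(Q(2)/P(2)) = (1/50)·log₂((1/50)/(13/50)) = -0.07401
  Q(3)·log₂(Q(3)/P(3)) = (17/25)·log₂((17/25)/(17/25)) = 0.00000
  Q(4)·log₂(Q(4)/P(4)) = (1/50)·log₂((1/50)/(1/50)) = 0.00000
  Q(5)·log₂(Q(5)/P(5)) = (1/50)·log₂((1/50)/(1/50)) = 0.00000

D_KL(Q||P) = 0.96211 - 0.07401 + 0.00000 + 0.00000 + 0.00000 = 0.88810 ≈ 0.8881 bits

These ARE equal here. Q is P with outcomes relabeled (Q(1) = P(2), Q(2) = P(1)) by a relabeling that is its own inverse, so the two sums contain exactly the same terms in a different order. This is a special case — KL divergence is not symmetric in general: D_KL(P||Q) ≠ D_KL(Q||P) for most P, Q.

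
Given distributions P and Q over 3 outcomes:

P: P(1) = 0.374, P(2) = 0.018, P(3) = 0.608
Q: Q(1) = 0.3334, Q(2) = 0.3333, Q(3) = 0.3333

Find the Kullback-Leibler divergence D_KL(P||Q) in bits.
0.5135 bits

D_KL(P||Q) = Σ P(x) log₂(P(x)/Q(x))

Computing term by term:
  P(1)·log₂(P(1)/Q(1)) = 0.374·log₂(0.374/0.3334) = 0.06200
  P(2)·log₂(P(2)/Q(2)) = 0.018·log₂(0.018/0.3333) = -0.07579
  P(3)·log₂(P(3)/Q(3)) = 0.608·log₂(0.608/0.3333) = 0.52729

D_KL(P||Q) = 0.06200 - 0.07579 + 0.52729 = 0.51350 ≈ 0.5135 bits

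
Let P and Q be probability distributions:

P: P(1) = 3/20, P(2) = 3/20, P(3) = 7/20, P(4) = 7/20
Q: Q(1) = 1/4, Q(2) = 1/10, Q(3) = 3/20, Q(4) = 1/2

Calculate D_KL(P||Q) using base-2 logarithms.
0.2249 bits

D_KL(P||Q) = Σ P(x) log₂(P(x)/Q(x))

Computing term by term:
  P(1)·log₂(P(1)/Q(1)) = (3/20)·log₂((3/20)/(1/4)) = -0.11054
  P(2)·log₂(P(2)/Q(2)) = (3/20)·log₂((3/20)/(1/10)) = 0.08774
  P(3)·log₂(P(3)/Q(3)) = (7/20)·log₂((7/20)/(3/20)) = 0.42784
  P(4)·log₂(P(4)/Q(4)) = (7/20)·log₂((7/20)/(1/2)) = -0.18010

D_KL(P||Q) = -0.11054 + 0.08774 + 0.42784 - 0.18010 = 0.22494 ≈ 0.2249 bits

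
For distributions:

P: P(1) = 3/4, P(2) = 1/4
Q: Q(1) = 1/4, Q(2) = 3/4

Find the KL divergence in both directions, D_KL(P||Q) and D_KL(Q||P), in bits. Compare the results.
D_KL(P||Q) = 0.7925 bits, D_KL(Q||P) = 0.7925 bits. The two directions give exactly the same value for this pair.

D_KL(P||Q) = Σ P(x) log₂(P(x)/Q(x))

Computing term by term:
  P(1)·log₂(P(1)/Q(1)) = (3/4)·log₂((3/4)/(1/4)) = 1.18872
  P(2)·log₂(P(2)/Q(2)) = (1/4)·log₂((1/4)/(3/4)) = -0.39624

D_KL(P||Q) = 1.18872 - 0.39624 = 0.79248 ≈ 0.7925 bits

D_KL(Q||P) = Σ Q(x) log₂(Q(x)/P(x))

Computing term by term:
  Q(1)·log₂(Q(1)/P(1)) = (1/4)·log₂((1/4)/(3/4)) = -0.39624
  Q(2)·log₂(Q(2)/P(2)) = (3/4)·log₂((3/4)/(1/4)) = 1.18872

D_KL(Q||P) = -0.39624 + 1.18872 = 0.79248 ≈ 0.7925 bits

These ARE equal here. Q is P with outcomes relabeled (Q(1) = P(2), Q(2) = P(1)) by a relabeling that is its own inverse, so the two sums contain exactly the same terms in a different order. This is a special case — KL divergence is not symmetric in general: D_KL(P||Q) ≠ D_KL(Q||P) for most P, Q.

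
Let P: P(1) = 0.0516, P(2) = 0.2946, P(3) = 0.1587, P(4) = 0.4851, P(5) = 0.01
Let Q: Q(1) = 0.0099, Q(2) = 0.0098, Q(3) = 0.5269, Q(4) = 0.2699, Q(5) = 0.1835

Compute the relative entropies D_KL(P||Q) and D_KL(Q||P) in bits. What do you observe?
D_KL(P||Q) = 1.6629 bits, D_KL(Q||P) = 1.3825 bits. The two directions give different values (D_KL(P||Q) exceeds D_KL(Q||P) by 0.2804 bits): KL divergence is asymmetric.

D_KL(P||Q) = Σ P(x) log₂(P(x)/Q(x))

Computing term by term:
  P(1)·log₂(P(1)/Q(1)) = 0.0516·log₂(0.0516/0.0099) = 0.12290
  P(2)·log₂(P(2)/Q(2)) = 0.2946·log₂(0.2946/0.0098) = 1.44644
  P(3)·log₂(P(3)/Q(3)) = 0.1587·log₂(0.1587/0.5269) = -0.27475
  P(4)·log₂(P(4)/Q(4)) = 0.4851·log₂(0.4851/0.2699) = 0.41033
  P(5)·log₂(P(5)/Q(5)) = 0.01·log₂(0.01/0.1835) = -0.04198

D_KL(P||Q) = 0.12290 + 1.44644 - 0.27475 + 0.41033 - 0.04198 = 1.66294 ≈ 1.6629 bits

D_KL(Q||P) = Σ Q(x) log₂(Q(x)/P(x))

Computing term by term:
  Q(1)·log₂(Q(1)/P(1)) = 0.0099·log₂(0.0099/0.0516) = -0.02358
  Q(2)·log₂(Q(2)/P(2)) = 0.0098·log₂(0.0098/0.2946) = -0.04812
  Q(3)·log₂(Q(3)/P(3)) = 0.5269·log₂(0.5269/0.1587) = 0.91218
  Q(4)·log₂(Q(4)/P(4)) = 0.2699·log₂(0.2699/0.4851) = -0.22830
  Q(5)·log₂(Q(5)/P(5)) = 0.1835·log₂(0.1835/0.01) = 0.77028

D_KL(Q||P) = -0.02358 - 0.04812 + 0.91218 - 0.22830 + 0.77028 = 1.38246 ≈ 1.3825 bits

These are NOT equal (difference: 0.2804 bits). KL divergence is asymmetric: D_KL(P||Q) ≠ D_KL(Q||P) in general.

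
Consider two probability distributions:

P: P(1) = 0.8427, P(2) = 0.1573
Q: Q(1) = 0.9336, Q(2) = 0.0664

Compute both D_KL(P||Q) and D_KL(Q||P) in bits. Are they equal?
D_KL(P||Q) = 0.0712 bits, D_KL(Q||P) = 0.0554 bits. No, they are not equal.

D_KL(P||Q) = Σ P(x) log₂(P(x)/Q(x))

Computing term by term:
  P(1)·log₂(P(1)/Q(1)) = 0.8427·log₂(0.8427/0.9336) = -0.12454
  P(2)·log₂(P(2)/Q(2)) = 0.1573·log₂(0.1573/0.0664) = 0.19572

D_KL(P||Q) = -0.12454 + 0.19572 = 0.07118 ≈ 0.0712 bits

D_KL(Q||P) = Σ Q(x) log₂(Q(x)/P(x))

Computing term by term:
  Q(1)·log₂(Q(1)/P(1)) = 0.9336·log₂(0.9336/0.8427) = 0.13797
  Q(2)·log₂(Q(2)/P(2)) = 0.0664·log₂(0.0664/0.1573) = -0.08262

D_KL(Q||P) = 0.13797 - 0.08262 = 0.05535 ≈ 0.0554 bits

These are NOT equal (difference: 0.0158 bits). KL divergence is asymmetric: D_KL(P||Q) ≠ D_KL(Q||P) in general.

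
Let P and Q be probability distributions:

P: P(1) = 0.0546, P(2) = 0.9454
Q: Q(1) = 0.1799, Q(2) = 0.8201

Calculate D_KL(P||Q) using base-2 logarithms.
0.1000 bits

D_KL(P||Q) = Σ P(x) log₂(P(x)/Q(x))

Computing term by term:
  P(1)·log₂(P(1)/Q(1)) = 0.0546·log₂(0.0546/0.1799) = -0.09392
  P(2)·log₂(P(2)/Q(2)) = 0.9454·log₂(0.9454/0.8201) = 0.19393

D_KL(P||Q) = -0.09392 + 0.19393 = 0.10001 ≈ 0.1000 bits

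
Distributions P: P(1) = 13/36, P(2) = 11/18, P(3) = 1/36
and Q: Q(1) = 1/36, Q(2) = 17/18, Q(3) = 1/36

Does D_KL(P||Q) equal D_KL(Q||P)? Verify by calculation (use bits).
D_KL(P||Q) = 0.9525 bits, D_KL(Q||P) = 0.4904 bits. No — D_KL(P||Q) ≠ D_KL(Q||P) for this pair.

D_KL(P||Q) = Σ P(x) log₂(P(x)/Q(x))

Computing term by term:
  P(1)·log₂(P(1)/Q(1)) = (13/36)·log₂((13/36)/(1/36)) = 1.33627
  P(2)·log₂(P(2)/Q(2)) = (11/18)·log₂((11/18)/(17/18)) = -0.38380
  P(3)·log₂(P(3)/Q(3)) = (1/36)·log₂((1/36)/(1/36)) = 0.00000

D_KL(P||Q) = 1.33627 - 0.38380 + 0.00000 = 0.95247 ≈ 0.9525 bits

D_KL(Q||P) = Σ Q(x) log₂(Q(x)/P(x))

Computing term by term:
  Q(1)·log₂(Q(1)/P(1)) = (1/36)·log₂((1/36)/(13/36)) = -0.10279
  Q(2)·log₂(Q(2)/P(2)) = (17/18)·log₂((17/18)/(11/18)) = 0.59314
  Q(3)·log₂(Q(3)/P(3)) = (1/36)·log₂((1/36)/(1/36)) = 0.00000

D_KL(Q||P) = -0.10279 + 0.59314 + 0.00000 = 0.49035 ≈ 0.4904 bits

These are NOT equal (difference: 0.4621 bits). KL divergence is asymmetric: D_KL(P||Q) ≠ D_KL(Q||P) in general.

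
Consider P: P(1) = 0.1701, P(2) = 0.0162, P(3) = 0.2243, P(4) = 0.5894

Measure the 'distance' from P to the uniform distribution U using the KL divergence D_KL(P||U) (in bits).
0.5357 bits

U(i) = 1/4 for all i

D_KL(P||U) = Σ P(x) log₂(P(x) / (1/4))
           = Σ P(x) log₂(P(x)) + log₂(4)
           = log₂(4) - H(P)

H(P) = -Σ P(x) log₂(P(x)):
  -P(1)·log₂(P(1)) = -(0.1701)·log₂(0.1701) = 0.43470
  -P(2)·log₂(P(2)) = -(0.0162)·log₂(0.0162) = 0.09636
  -P(3)·log₂(P(3)) = -(0.2243)·log₂(0.2243) = 0.48370
  -P(4)·log₂(P(4)) = -(0.5894)·log₂(0.5894) = 0.44952
H(P) = 0.43470 + 0.09636 + 0.48370 + 0.44952 = 1.46428 bits

log₂(4) = 2.00000 bits

D_KL(P||U) = 2.00000 - 1.46428 = 0.53572 ≈ 0.5357 bits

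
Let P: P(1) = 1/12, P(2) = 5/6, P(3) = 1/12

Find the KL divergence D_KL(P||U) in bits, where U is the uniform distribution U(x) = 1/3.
0.7683 bits

U(i) = 1/3 for all i

D_KL(P||U) = Σ P(x) log₂(P(x) / (1/3))
           = Σ P(x) log₂(P(x)) + log₂(3)
           = log₂(3) - H(P)

H(P) = -Σ P(x) log₂(P(x)):
  -P(1)·log₂(P(1)) = -(1/12)·log₂(1/12) = 0.29875
  -P(2)·log₂(P(2)) = -(5/6)·log₂(5/6) = 0.21920
  -P(3)·log₂(P(3)) = -(1/12)·log₂(1/12) = 0.29875
H(P) = 0.29875 + 0.21920 + 0.29875 = 0.81670 bits

log₂(3) = 1.58496 bits

D_KL(P||U) = 1.58496 - 0.81670 = 0.76826 ≈ 0.7683 bits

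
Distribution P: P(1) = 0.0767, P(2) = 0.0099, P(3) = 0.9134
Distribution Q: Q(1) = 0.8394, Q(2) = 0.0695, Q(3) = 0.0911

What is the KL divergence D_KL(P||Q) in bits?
2.7451 bits

D_KL(P||Q) = Σ P(x) log₂(P(x)/Q(x))

Computing term by term:
  P(1)·log₂(P(1)/Q(1)) = 0.0767·log₂(0.0767/0.8394) = -0.26477
  P(2)·log₂(P(2)/Q(2)) = 0.0099·log₂(0.0099/0.0695) = -0.02783
  P(3)·log₂(P(3)/Q(3)) = 0.9134·log₂(0.9134/0.0911) = 3.03772

D_KL(P||Q) = -0.26477 - 0.02783 + 3.03772 = 2.74512 ≈ 2.7451 bits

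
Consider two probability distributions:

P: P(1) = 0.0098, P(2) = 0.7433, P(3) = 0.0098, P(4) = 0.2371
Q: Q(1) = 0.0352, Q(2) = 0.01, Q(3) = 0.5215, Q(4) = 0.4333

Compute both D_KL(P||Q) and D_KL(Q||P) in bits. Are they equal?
D_KL(P||Q) = 4.3397 bits, D_KL(Q||P) = 3.3698 bits. No, they are not equal.

D_KL(P||Q) = Σ P(x) log₂(P(x)/Q(x))

Computing term by term:
  P(1)·log₂(P(1)/Q(1)) = 0.0098·log₂(0.0098/0.0352) = -0.01808
  P(2)·log₂(P(2)/Q(2)) = 0.7433·log₂(0.7433/0.01) = 4.62026
  P(3)·log₂(P(3)/Q(3)) = 0.0098·log₂(0.0098/0.5215) = -0.05619
  P(4)·log₂(P(4)/Q(4)) = 0.2371·log₂(0.2371/0.4333) = -0.20625

D_KL(P||Q) = -0.01808 + 4.62026 - 0.05619 - 0.20625 = 4.33974 ≈ 4.3397 bits

D_KL(Q||P) = Σ Q(x) log₂(Q(x)/P(x))

Computing term by term:
  Q(1)·log₂(Q(1)/P(1)) = 0.0352·log₂(0.0352/0.0098) = 0.06493
  Q(2)·log₂(Q(2)/P(2)) = 0.01·log₂(0.01/0.7433) = -0.06216
  Q(3)·log₂(Q(3)/P(3)) = 0.5215·log₂(0.5215/0.0098) = 2.99015
  Q(4)·log₂(Q(4)/P(4)) = 0.4333·log₂(0.4333/0.2371) = 0.37691

D_KL(Q||P) = 0.06493 - 0.06216 + 2.99015 + 0.37691 = 3.36983 ≈ 3.3698 bits

These are NOT equal (difference: 0.9699 bits). KL divergence is asymmetric: D_KL(P||Q) ≠ D_KL(Q||P) in general.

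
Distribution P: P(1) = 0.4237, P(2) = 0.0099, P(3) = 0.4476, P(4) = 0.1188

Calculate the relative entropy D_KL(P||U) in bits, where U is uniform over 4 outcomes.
0.5250 bits

U(i) = 1/4 for all i

D_KL(P||U) = Σ P(x) log₂(P(x) / (1/4))
           = Σ P(x) log₂(P(x)) + log₂(4)
           = log₂(4) - H(P)

H(P) = -Σ P(x) log₂(P(x)):
  -P(1)·log₂(P(1)) = -(0.4237)·log₂(0.4237) = 0.52492
  -P(2)·log₂(P(2)) = -(0.0099)·log₂(0.0099) = 0.06592
  -P(3)·log₂(P(3)) = -(0.4476)·log₂(0.4476) = 0.51909
  -P(4)·log₂(P(4)) = -(0.1188)·log₂(0.1188) = 0.36512
H(P) = 0.52492 + 0.06592 + 0.51909 + 0.36512 = 1.47505 bits

log₂(4) = 2.00000 bits

D_KL(P||U) = 2.00000 - 1.47505 = 0.52495 ≈ 0.5250 bits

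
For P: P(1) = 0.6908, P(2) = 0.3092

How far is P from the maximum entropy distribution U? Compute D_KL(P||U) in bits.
0.1078 bits

U(i) = 1/2 for all i

D_KL(P||U) = Σ P(x) log₂(P(x) / (1/2))
           = Σ P(x) log₂(P(x)) + log₂(2)
           = log₂(2) - H(P)

H(P) = -Σ P(x) log₂(P(x)):
  -P(1)·log₂(P(1)) = -(0.6908)·log₂(0.6908) = 0.36865
  -P(2)·log₂(P(2)) = -(0.3092)·log₂(0.3092) = 0.52360
H(P) = 0.36865 + 0.52360 = 0.89225 bits

log₂(2) = 1.00000 bits

D_KL(P||U) = 1.00000 - 0.89225 = 0.10775 ≈ 0.1078 bits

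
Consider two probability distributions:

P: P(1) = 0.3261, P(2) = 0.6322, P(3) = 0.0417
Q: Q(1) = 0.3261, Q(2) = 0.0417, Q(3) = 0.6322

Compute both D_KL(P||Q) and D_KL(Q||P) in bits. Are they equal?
D_KL(P||Q) = 2.3161 bits, D_KL(Q||P) = 2.3161 bits. Yes, in this case they are equal (although KL divergence is not symmetric in general).

D_KL(P||Q) = Σ P(x) log₂(P(x)/Q(x))

Computing term by term:
  P(1)·log₂(P(1)/Q(1)) = 0.3261·log₂(0.3261/0.3261) = 0.00000
  P(2)·log₂(P(2)/Q(2)) = 0.6322·log₂(0.6322/0.0417) = 2.47965
  P(3)·log₂(P(3)/Q(3)) = 0.0417·log₂(0.0417/0.6322) = -0.16356

D_KL(P||Q) = 0.00000 + 2.47965 - 0.16356 = 2.31609 ≈ 2.3161 bits

D_KL(Q||P) = Σ Q(x) log₂(Q(x)/P(x))

Computing term by term:
  Q(1)·log₂(Q(1)/P(1)) = 0.3261·log₂(0.3261/0.3261) = 0.00000
  Q(2)·log₂(Q(2)/P(2)) = 0.0417·log₂(0.0417/0.6322) = -0.16356
  Q(3)·log₂(Q(3)/P(3)) = 0.6322·log₂(0.6322/0.0417) = 2.47965

D_KL(Q||P) = 0.00000 - 0.16356 + 2.47965 = 2.31609 ≈ 2.3161 bits

These ARE equal here. Q is P with outcomes relabeled (Q(2) = P(3), Q(3) = P(2)) by a relabeling that is its own inverse, so the two sums contain exactly the same terms in a different order. This is a special case — KL divergence is not symmetric in general: D_KL(P||Q) ≠ D_KL(Q||P) for most P, Q.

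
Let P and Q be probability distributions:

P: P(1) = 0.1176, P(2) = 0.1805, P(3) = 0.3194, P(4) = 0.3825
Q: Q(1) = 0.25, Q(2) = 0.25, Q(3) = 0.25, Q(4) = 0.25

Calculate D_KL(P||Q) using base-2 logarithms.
0.1348 bits

D_KL(P||Q) = Σ P(x) log₂(P(x)/Q(x))

Computing term by term:
  P(1)·log₂(P(1)/Q(1)) = 0.1176·log₂(0.1176/0.25) = -0.12795
  P(2)·log₂(P(2)/Q(2)) = 0.1805·log₂(0.1805/0.25) = -0.08482
  P(3)·log₂(P(3)/Q(3)) = 0.3194·log₂(0.3194/0.25) = 0.11289
  P(4)·log₂(P(4)/Q(4)) = 0.3825·log₂(0.3825/0.25) = 0.23468

D_KL(P||Q) = -0.12795 - 0.08482 + 0.11289 + 0.23468 = 0.13480 ≈ 0.1348 bits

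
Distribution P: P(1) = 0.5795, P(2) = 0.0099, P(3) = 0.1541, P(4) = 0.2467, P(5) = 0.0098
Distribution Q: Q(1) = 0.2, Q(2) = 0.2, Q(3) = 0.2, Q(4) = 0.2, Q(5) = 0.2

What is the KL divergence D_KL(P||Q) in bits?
0.8206 bits

D_KL(P||Q) = Σ P(x) log₂(P(x)/Q(x))

Computing term by term:
  P(1)·log₂(P(1)/Q(1)) = 0.5795·log₂(0.5795/0.2) = 0.88942
  P(2)·log₂(P(2)/Q(2)) = 0.0099·log₂(0.0099/0.2) = -0.04293
  P(3)·log₂(P(3)/Q(3)) = 0.1541·log₂(0.1541/0.2) = -0.05796
  P(4)·log₂(P(4)/Q(4)) = 0.2467·log₂(0.2467/0.2) = 0.07469
  P(5)·log₂(P(5)/Q(5)) = 0.0098·log₂(0.0098/0.2) = -0.04264

D_KL(P||Q) = 0.88942 - 0.04293 - 0.05796 + 0.07469 - 0.04264 = 0.82058 ≈ 0.8206 bits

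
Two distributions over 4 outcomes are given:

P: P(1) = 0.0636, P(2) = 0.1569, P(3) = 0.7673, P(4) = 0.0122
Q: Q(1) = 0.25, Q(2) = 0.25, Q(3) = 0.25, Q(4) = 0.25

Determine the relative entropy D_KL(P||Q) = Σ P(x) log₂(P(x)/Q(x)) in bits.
0.9572 bits

D_KL(P||Q) = Σ P(x) log₂(P(x)/Q(x))

Computing term by term:
  P(1)·log₂(P(1)/Q(1)) = 0.0636·log₂(0.0636/0.25) = -0.12560
  P(2)·log₂(P(2)/Q(2)) = 0.1569·log₂(0.1569/0.25) = -0.10545
  P(3)·log₂(P(3)/Q(3)) = 0.7673·log₂(0.7673/0.25) = 1.24139
  P(4)·log₂(P(4)/Q(4)) = 0.0122·log₂(0.0122/0.25) = -0.05316

D_KL(P||Q) = -0.12560 - 0.10545 + 1.24139 - 0.05316 = 0.95718 ≈ 0.9572 bits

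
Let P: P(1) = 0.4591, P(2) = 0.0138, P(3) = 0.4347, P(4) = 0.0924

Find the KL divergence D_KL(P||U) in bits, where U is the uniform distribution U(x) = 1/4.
0.5592 bits

U(i) = 1/4 for all i

D_KL(P||U) = Σ P(x) log₂(P(x) / (1/4))
           = Σ P(x) log₂(P(x)) + log₂(4)
           = log₂(4) - H(P)

H(P) = -Σ P(x) log₂(P(x)):
  -P(1)·log₂(P(1)) = -(0.4591)·log₂(0.4591) = 0.51562
  -P(2)·log₂(P(2)) = -(0.0138)·log₂(0.0138) = 0.08527
  -P(3)·log₂(P(3)) = -(0.4347)·log₂(0.4347) = 0.52247
  -P(4)·log₂(P(4)) = -(0.0924)·log₂(0.0924) = 0.31748
H(P) = 0.51562 + 0.08527 + 0.52247 + 0.31748 = 1.44084 bits

log₂(4) = 2.00000 bits

D_KL(P||U) = 2.00000 - 1.44084 = 0.55916 ≈ 0.5592 bits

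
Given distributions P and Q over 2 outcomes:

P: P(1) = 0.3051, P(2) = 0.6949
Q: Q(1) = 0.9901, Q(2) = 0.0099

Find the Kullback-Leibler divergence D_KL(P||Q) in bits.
3.7438 bits

D_KL(P||Q) = Σ P(x) log₂(P(x)/Q(x))

Computing term by term:
  P(1)·log₂(P(1)/Q(1)) = 0.3051·log₂(0.3051/0.9901) = -0.51815
  P(2)·log₂(P(2)/Q(2)) = 0.6949·log₂(0.6949/0.0099) = 4.26198

D_KL(P||Q) = -0.51815 + 4.26198 = 3.74383 ≈ 3.7438 bits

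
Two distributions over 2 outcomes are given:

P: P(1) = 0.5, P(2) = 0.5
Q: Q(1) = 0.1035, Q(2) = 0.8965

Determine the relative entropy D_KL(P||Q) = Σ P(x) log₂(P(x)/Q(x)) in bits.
0.7150 bits

D_KL(P||Q) = Σ P(x) log₂(P(x)/Q(x))

Computing term by term:
  P(1)·log₂(P(1)/Q(1)) = 0.5·log₂(0.5/0.1035) = 1.13615
  P(2)·log₂(P(2)/Q(2)) = 0.5·log₂(0.5/0.8965) = -0.42119

D_KL(P||Q) = 1.13615 - 0.42119 = 0.71496 ≈ 0.7150 bits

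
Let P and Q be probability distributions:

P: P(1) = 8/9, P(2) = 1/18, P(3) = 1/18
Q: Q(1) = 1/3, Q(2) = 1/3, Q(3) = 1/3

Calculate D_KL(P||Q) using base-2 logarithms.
0.9706 bits

D_KL(P||Q) = Σ P(x) log₂(P(x)/Q(x))

Computing term by term:
  P(1)·log₂(P(1)/Q(1)) = (8/9)·log₂((8/9)/(1/3)) = 1.25781
  P(2)·log₂(P(2)/Q(2)) = (1/18)·log₂((1/18)/(1/3)) = -0.14361
  P(3)·log₂(P(3)/Q(3)) = (1/18)·log₂((1/18)/(1/3)) = -0.14361

D_KL(P||Q) = 1.25781 - 0.14361 - 0.14361 = 0.97059 ≈ 0.9706 bits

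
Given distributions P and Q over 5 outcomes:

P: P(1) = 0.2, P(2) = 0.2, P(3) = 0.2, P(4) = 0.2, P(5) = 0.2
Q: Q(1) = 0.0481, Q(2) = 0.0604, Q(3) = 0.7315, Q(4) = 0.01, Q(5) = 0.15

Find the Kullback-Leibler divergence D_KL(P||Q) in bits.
1.3299 bits

D_KL(P||Q) = Σ P(x) log₂(P(x)/Q(x))

Computing term by term:
  P(1)·log₂(P(1)/Q(1)) = 0.2·log₂(0.2/0.0481) = 0.41118
  P(2)·log₂(P(2)/Q(2)) = 0.2·log₂(0.2/0.0604) = 0.34548
  P(3)·log₂(P(3)/Q(3)) = 0.2·log₂(0.2/0.7315) = -0.37417
  P(4)·log₂(P(4)/Q(4)) = 0.2·log₂(0.2/0.01) = 0.86439
  P(5)·log₂(P(5)/Q(5)) = 0.2·log₂(0.2/0.15) = 0.08301

D_KL(P||Q) = 0.41118 + 0.34548 - 0.37417 + 0.86439 + 0.08301 = 1.32989 ≈ 1.3299 bits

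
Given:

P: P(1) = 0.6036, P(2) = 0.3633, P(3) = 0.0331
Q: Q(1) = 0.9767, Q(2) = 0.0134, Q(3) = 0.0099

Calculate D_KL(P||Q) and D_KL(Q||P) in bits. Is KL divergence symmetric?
D_KL(P||Q) = 1.3682 bits, D_KL(Q||P) = 0.5971 bits. No, KL divergence is not symmetric.

D_KL(P||Q) = Σ P(x) log₂(P(x)/Q(x))

Computing term by term:
  P(1)·log₂(P(1)/Q(1)) = 0.6036·log₂(0.6036/0.9767) = -0.41909
  P(2)·log₂(P(2)/Q(2)) = 0.3633·log₂(0.3633/0.0134) = 1.72962
  P(3)·log₂(P(3)/Q(3)) = 0.0331·log₂(0.0331/0.0099) = 0.05764

D_KL(P||Q) = -0.41909 + 1.72962 + 0.05764 = 1.36817 ≈ 1.3682 bits

D_KL(Q||P) = Σ Q(x) log₂(Q(x)/P(x))

Computing term by term:
  Q(1)·log₂(Q(1)/P(1)) = 0.9767·log₂(0.9767/0.6036) = 0.67814
  Q(2)·log₂(Q(2)/P(2)) = 0.0134·log₂(0.0134/0.3633) = -0.06380
  Q(3)·log₂(Q(3)/P(3)) = 0.0099·log₂(0.0099/0.0331) = -0.01724

D_KL(Q||P) = 0.67814 - 0.06380 - 0.01724 = 0.59710 ≈ 0.5971 bits

These are NOT equal (difference: 0.7711 bits). KL divergence is asymmetric: D_KL(P||Q) ≠ D_KL(Q||P) in general.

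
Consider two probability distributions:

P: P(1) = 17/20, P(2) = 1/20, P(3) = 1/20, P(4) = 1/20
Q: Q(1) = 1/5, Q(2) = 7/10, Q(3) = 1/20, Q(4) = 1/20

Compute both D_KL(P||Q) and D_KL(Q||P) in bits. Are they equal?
D_KL(P||Q) = 1.5840 bits, D_KL(Q||P) = 2.2477 bits. No, they are not equal.

D_KL(P||Q) = Σ P(x) log₂(P(x)/Q(x))

Computing term by term:
  P(1)·log₂(P(1)/Q(1)) = (17/20)·log₂((17/20)/(1/5)) = 1.77434
  P(2)·log₂(P(2)/Q(2)) = (1/20)·log₂((1/20)/(7/10)) = -0.19037
  P(3)·log₂(P(3)/Q(3)) = (1/20)·log₂((1/20)/(1/20)) = 0.00000
  P(4)·log₂(P(4)/Q(4)) = (1/20)·log₂((1/20)/(1/20)) = 0.00000

D_KL(P||Q) = 1.77434 - 0.19037 + 0.00000 + 0.00000 = 1.58397 ≈ 1.5840 bits

D_KL(Q||P) = Σ Q(x) log₂(Q(x)/P(x))

Computing term by term:
  Q(1)·log₂(Q(1)/P(1)) = (1/5)·log₂((1/5)/(17/20)) = -0.41749
  Q(2)·log₂(Q(2)/P(2)) = (7/10)·log₂((7/10)/(1/20)) = 2.66515
  Q(3)·log₂(Q(3)/P(3)) = (1/20)·log₂((1/20)/(1/20)) = 0.00000
  Q(4)·log₂(Q(4)/P(4)) = (1/20)·log₂((1/20)/(1/20)) = 0.00000

D_KL(Q||P) = -0.41749 + 2.66515 + 0.00000 + 0.00000 = 2.24766 ≈ 2.2477 bits

These are NOT equal (difference: 0.6637 bits). KL divergence is asymmetric: D_KL(P||Q) ≠ D_KL(Q||P) in general.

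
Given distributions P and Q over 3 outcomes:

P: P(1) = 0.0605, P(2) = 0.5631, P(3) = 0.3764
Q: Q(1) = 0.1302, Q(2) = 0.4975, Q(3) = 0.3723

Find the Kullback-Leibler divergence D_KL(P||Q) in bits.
0.0397 bits

D_KL(P||Q) = Σ P(x) log₂(P(x)/Q(x))

Computing term by term:
  P(1)·log₂(P(1)/Q(1)) = 0.0605·log₂(0.0605/0.1302) = -0.06690
  P(2)·log₂(P(2)/Q(2)) = 0.5631·log₂(0.5631/0.4975) = 0.10062
  P(3)·log₂(P(3)/Q(3)) = 0.3764·log₂(0.3764/0.3723) = 0.00595

D_KL(P||Q) = -0.06690 + 0.10062 + 0.00595 = 0.03967 ≈ 0.0397 bits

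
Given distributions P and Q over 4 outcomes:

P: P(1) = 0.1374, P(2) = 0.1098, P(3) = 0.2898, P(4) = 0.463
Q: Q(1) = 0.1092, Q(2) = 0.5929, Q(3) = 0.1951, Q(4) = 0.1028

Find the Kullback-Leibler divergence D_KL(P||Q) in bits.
0.9491 bits

D_KL(P||Q) = Σ P(x) log₂(P(x)/Q(x))

Computing term by term:
  P(1)·log₂(P(1)/Q(1)) = 0.1374·log₂(0.1374/0.1092) = 0.04554
  P(2)·log₂(P(2)/Q(2)) = 0.1098·log₂(0.1098/0.5929) = -0.26713
  P(3)·log₂(P(3)/Q(3)) = 0.2898·log₂(0.2898/0.1951) = 0.16543
  P(4)·log₂(P(4)/Q(4)) = 0.463·log₂(0.463/0.1028) = 1.00525

D_KL(P||Q) = 0.04554 - 0.26713 + 0.16543 + 1.00525 = 0.94909 ≈ 0.9491 bits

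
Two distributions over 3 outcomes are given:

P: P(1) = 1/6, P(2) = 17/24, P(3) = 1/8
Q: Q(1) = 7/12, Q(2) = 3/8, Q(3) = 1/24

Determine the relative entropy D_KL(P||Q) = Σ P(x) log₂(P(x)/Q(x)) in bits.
0.5468 bits

D_KL(P||Q) = Σ P(x) log₂(P(x)/Q(x))

Computing term by term:
  P(1)·log₂(P(1)/Q(1)) = (1/6)·log₂((1/6)/(7/12)) = -0.30123
  P(2)·log₂(P(2)/Q(2)) = (17/24)·log₂((17/24)/(3/8)) = 0.64992
  P(3)·log₂(P(3)/Q(3)) = (1/8)·log₂((1/8)/(1/24)) = 0.19812

D_KL(P||Q) = -0.30123 + 0.64992 + 0.19812 = 0.54681 ≈ 0.5468 bits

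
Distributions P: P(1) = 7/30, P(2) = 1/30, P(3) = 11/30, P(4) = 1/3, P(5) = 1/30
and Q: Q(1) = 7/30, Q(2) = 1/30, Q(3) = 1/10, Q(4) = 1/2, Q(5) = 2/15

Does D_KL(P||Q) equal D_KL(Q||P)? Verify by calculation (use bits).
D_KL(P||Q) = 0.4257 bits, D_KL(Q||P) = 0.3717 bits. No — D_KL(P||Q) ≠ D_KL(Q||P) for this pair.

D_KL(P||Q) = Σ P(x) log₂(P(x)/Q(x))

Computing term by term:
  P(1)·log₂(P(1)/Q(1)) = (7/30)·log₂((7/30)/(7/30)) = 0.00000
  P(2)·log₂(P(2)/Q(2)) = (1/30)·log₂((1/30)/(1/30)) = 0.00000
  P(3)·log₂(P(3)/Q(3)) = (11/30)·log₂((11/30)/(1/10)) = 0.68731
  P(4)·log₂(P(4)/Q(4)) = (1/3)·log₂((1/3)/(1/2)) = -0.19499
  P(5)·log₂(P(5)/Q(5)) = (1/30)·log₂((1/30)/(2/15)) = -0.06667

D_KL(P||Q) = 0.00000 + 0.00000 + 0.68731 - 0.19499 - 0.06667 = 0.42565 ≈ 0.4257 bits

D_KL(Q||P) = Σ Q(x) log₂(Q(x)/P(x))

Computing term by term:
  Q(1)·log₂(Q(1)/P(1)) = (7/30)·log₂((7/30)/(7/30)) = 0.00000
  Q(2)·log₂(Q(2)/P(2)) = (1/30)·log₂((1/30)/(1/30)) = 0.00000
  Q(3)·log₂(Q(3)/P(3)) = (1/10)·log₂((1/10)/(11/30)) = -0.18745
  Q(4)·log₂(Q(4)/P(4)) = (1/2)·log₂((1/2)/(1/3)) = 0.29248
  Q(5)·log₂(Q(5)/P(5)) = (2/15)·log₂((2/15)/(1/30)) = 0.26667

D_KL(Q||P) = 0.00000 + 0.00000 - 0.18745 + 0.29248 + 0.26667 = 0.37170 ≈ 0.3717 bits

These are NOT equal (difference: 0.0540 bits). KL divergence is asymmetric: D_KL(P||Q) ≠ D_KL(Q||P) in general.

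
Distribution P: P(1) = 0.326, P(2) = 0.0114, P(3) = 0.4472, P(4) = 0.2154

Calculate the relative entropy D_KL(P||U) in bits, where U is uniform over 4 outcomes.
0.4030 bits

U(i) = 1/4 for all i

D_KL(P||U) = Σ P(x) log₂(P(x) / (1/4))
           = Σ P(x) log₂(P(x)) + log₂(4)
           = log₂(4) - H(P)

H(P) = -Σ P(x) log₂(P(x)):
  -P(1)·log₂(P(1)) = -(0.326)·log₂(0.326) = 0.52716
  -P(2)·log₂(P(2)) = -(0.0114)·log₂(0.0114) = 0.07358
  -P(3)·log₂(P(3)) = -(0.4472)·log₂(0.4472) = 0.51920
  -P(4)·log₂(P(4)) = -(0.2154)·log₂(0.2154) = 0.47709
H(P) = 0.52716 + 0.07358 + 0.51920 + 0.47709 = 1.59703 bits

log₂(4) = 2.00000 bits

D_KL(P||U) = 2.00000 - 1.59703 = 0.40297 ≈ 0.4030 bits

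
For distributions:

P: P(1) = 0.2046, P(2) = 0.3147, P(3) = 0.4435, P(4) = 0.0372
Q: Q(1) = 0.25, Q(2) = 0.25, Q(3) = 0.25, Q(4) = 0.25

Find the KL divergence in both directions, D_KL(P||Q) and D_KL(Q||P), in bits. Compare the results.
D_KL(P||Q) = 0.3099 bits, D_KL(Q||P) = 0.4697 bits. D_KL(Q||P) is larger than D_KL(P||Q) by 0.1598 bits; the two directions differ.

D_KL(P||Q) = Σ P(x) log₂(P(x)/Q(x))

Computing term by term:
  P(1)·log₂(P(1)/Q(1)) = 0.2046·log₂(0.2046/0.25) = -0.05915
  P(2)·log₂(P(2)/Q(2)) = 0.3147·log₂(0.3147/0.25) = 0.10450
  P(3)·log₂(P(3)/Q(3)) = 0.4435·log₂(0.4435/0.25) = 0.36678
  P(4)·log₂(P(4)/Q(4)) = 0.0372·log₂(0.0372/0.25) = -0.10225

D_KL(P||Q) = -0.05915 + 0.10450 + 0.36678 - 0.10225 = 0.30988 ≈ 0.3099 bits

D_KL(Q||P) = Σ Q(x) log₂(Q(x)/P(x))

Computing term by term:
  Q(1)·log₂(Q(1)/P(1)) = 0.25·log₂(0.25/0.2046) = 0.07228
  Q(2)·log₂(Q(2)/P(2)) = 0.25·log₂(0.25/0.3147) = -0.08301
  Q(3)·log₂(Q(3)/P(3)) = 0.25·log₂(0.25/0.4435) = -0.20675
  Q(4)·log₂(Q(4)/P(4)) = 0.25·log₂(0.25/0.0372) = 0.68714

D_KL(Q||P) = 0.07228 - 0.08301 - 0.20675 + 0.68714 = 0.46966 ≈ 0.4697 bits

These are NOT equal (difference: 0.1598 bits). KL divergence is asymmetric: D_KL(P||Q) ≠ D_KL(Q||P) in general.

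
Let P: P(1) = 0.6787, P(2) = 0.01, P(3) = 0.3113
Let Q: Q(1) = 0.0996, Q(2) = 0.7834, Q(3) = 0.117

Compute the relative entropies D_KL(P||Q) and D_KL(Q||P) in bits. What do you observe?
D_KL(P||Q) = 2.2556 bits, D_KL(Q||P) = 4.4880 bits. The two directions give different values (D_KL(Q||P) exceeds D_KL(P||Q) by 2.2324 bits): KL divergence is asymmetric.

D_KL(P||Q) = Σ P(x) log₂(P(x)/Q(x))

Computing term by term:
  P(1)·log₂(P(1)/Q(1)) = 0.6787·log₂(0.6787/0.0996) = 1.87902
  P(2)·log₂(P(2)/Q(2)) = 0.01·log₂(0.01/0.7834) = -0.06292
  P(3)·log₂(P(3)/Q(3)) = 0.3113·log₂(0.3113/0.117) = 0.43949

D_KL(P||Q) = 1.87902 - 0.06292 + 0.43949 = 2.25559 ≈ 2.2556 bits

D_KL(Q||P) = Σ Q(x) log₂(Q(x)/P(x))

Computing term by term:
  Q(1)·log₂(Q(1)/P(1)) = 0.0996·log₂(0.0996/0.6787) = -0.27575
  Q(2)·log₂(Q(2)/P(2)) = 0.7834·log₂(0.7834/0.01) = 4.92890
  Q(3)·log₂(Q(3)/P(3)) = 0.117·log₂(0.117/0.3113) = -0.16518

D_KL(Q||P) = -0.27575 + 4.92890 - 0.16518 = 4.48797 ≈ 4.4880 bits

These are NOT equal (difference: 2.2324 bits). KL divergence is asymmetric: D_KL(P||Q) ≠ D_KL(Q||P) in general.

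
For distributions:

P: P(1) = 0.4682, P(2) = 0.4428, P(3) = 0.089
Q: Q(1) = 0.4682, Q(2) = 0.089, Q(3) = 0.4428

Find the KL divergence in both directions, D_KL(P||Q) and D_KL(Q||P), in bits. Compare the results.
D_KL(P||Q) = 0.8190 bits, D_KL(Q||P) = 0.8190 bits. The two directions give exactly the same value for this pair.

D_KL(P||Q) = Σ P(x) log₂(P(x)/Q(x))

Computing term by term:
  P(1)·log₂(P(1)/Q(1)) = 0.4682·log₂(0.4682/0.4682) = 0.00000
  P(2)·log₂(P(2)/Q(2)) = 0.4428·log₂(0.4428/0.089) = 1.02498
  P(3)·log₂(P(3)/Q(3)) = 0.089·log₂(0.089/0.4428) = -0.20602

D_KL(P||Q) = 0.00000 + 1.02498 - 0.20602 = 0.81896 ≈ 0.8190 bits

D_KL(Q||P) = Σ Q(x) log₂(Q(x)/P(x))

Computing term by term:
  Q(1)·log₂(Q(1)/P(1)) = 0.4682·log₂(0.4682/0.4682) = 0.00000
  Q(2)·log₂(Q(2)/P(2)) = 0.089·log₂(0.089/0.4428) = -0.20602
  Q(3)·log₂(Q(3)/P(3)) = 0.4428·log₂(0.4428/0.089) = 1.02498

D_KL(Q||P) = 0.00000 - 0.20602 + 1.02498 = 0.81896 ≈ 0.8190 bits

These ARE equal here. Q is P with outcomes relabeled (Q(2) = P(3), Q(3) = P(2)) by a relabeling that is its own inverse, so the two sums contain exactly the same terms in a different order. This is a special case — KL divergence is not symmetric in general: D_KL(P||Q) ≠ D_KL(Q||P) for most P, Q.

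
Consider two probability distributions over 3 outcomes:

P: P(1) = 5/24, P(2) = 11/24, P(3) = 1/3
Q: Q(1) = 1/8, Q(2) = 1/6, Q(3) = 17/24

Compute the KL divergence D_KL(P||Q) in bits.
0.4600 bits

D_KL(P||Q) = Σ P(x) log₂(P(x)/Q(x))

Computing term by term:
  P(1)·log₂(P(1)/Q(1)) = (5/24)·log₂((5/24)/(1/8)) = 0.15353
  P(2)·log₂(P(2)/Q(2)) = (11/24)·log₂((11/24)/(1/6)) = 0.66891
  P(3)·log₂(P(3)/Q(3)) = (1/3)·log₂((1/3)/(17/24)) = -0.36249

D_KL(P||Q) = 0.15353 + 0.66891 - 0.36249 = 0.45995 ≈ 0.4600 bits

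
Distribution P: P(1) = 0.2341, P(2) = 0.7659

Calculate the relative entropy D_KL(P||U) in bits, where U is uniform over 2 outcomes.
0.2149 bits

U(i) = 1/2 for all i

D_KL(P||U) = Σ P(x) log₂(P(x) / (1/2))
           = Σ P(x) log₂(P(x)) + log₂(2)
           = log₂(2) - H(P)

H(P) = -Σ P(x) log₂(P(x)):
  -P(1)·log₂(P(1)) = -(0.2341)·log₂(0.2341) = 0.49039
  -P(2)·log₂(P(2)) = -(0.7659)·log₂(0.7659) = 0.29470
H(P) = 0.49039 + 0.29470 = 0.78509 bits

log₂(2) = 1.00000 bits

D_KL(P||U) = 1.00000 - 0.78509 = 0.21491 ≈ 0.2149 bits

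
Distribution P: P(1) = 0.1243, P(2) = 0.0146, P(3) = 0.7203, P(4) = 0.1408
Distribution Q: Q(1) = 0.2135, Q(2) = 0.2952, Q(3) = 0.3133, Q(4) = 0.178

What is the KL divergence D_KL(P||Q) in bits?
0.6572 bits

D_KL(P||Q) = Σ P(x) log₂(P(x)/Q(x))

Computing term by term:
  P(1)·log₂(P(1)/Q(1)) = 0.1243·log₂(0.1243/0.2135) = -0.09700
  P(2)·log₂(P(2)/Q(2)) = 0.0146·log₂(0.0146/0.2952) = -0.06333
  P(3)·log₂(P(3)/Q(3)) = 0.7203·log₂(0.7203/0.3133) = 0.86512
  P(4)·log₂(P(4)/Q(4)) = 0.1408·log₂(0.1408/0.178) = -0.04762

D_KL(P||Q) = -0.09700 - 0.06333 + 0.86512 - 0.04762 = 0.65717 ≈ 0.6572 bits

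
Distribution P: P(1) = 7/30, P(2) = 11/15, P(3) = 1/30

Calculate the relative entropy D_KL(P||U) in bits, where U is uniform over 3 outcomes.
0.6034 bits

U(i) = 1/3 for all i

D_KL(P||U) = Σ P(x) log₂(P(x) / (1/3))
           = Σ P(x) log₂(P(x)) + log₂(3)
           = log₂(3) - H(P)

H(P) = -Σ P(x) log₂(P(x)):
  -P(1)·log₂(P(1)) = -(7/30)·log₂(7/30) = 0.48989
  -P(2)·log₂(P(2)) = -(11/15)·log₂(11/15) = 0.32814
  -P(3)·log₂(P(3)) = -(1/30)·log₂(1/30) = 0.16356
H(P) = 0.48989 + 0.32814 + 0.16356 = 0.98159 bits

log₂(3) = 1.58496 bits

D_KL(P||U) = 1.58496 - 0.98159 = 0.60337 ≈ 0.6034 bits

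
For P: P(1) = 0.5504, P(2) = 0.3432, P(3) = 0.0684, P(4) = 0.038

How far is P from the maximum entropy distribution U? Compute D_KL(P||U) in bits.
0.5524 bits

U(i) = 1/4 for all i

D_KL(P||U) = Σ P(x) log₂(P(x) / (1/4))
           = Σ P(x) log₂(P(x)) + log₂(4)
           = log₂(4) - H(P)

H(P) = -Σ P(x) log₂(P(x)):
  -P(1)·log₂(P(1)) = -(0.5504)·log₂(0.5504) = 0.47414
  -P(2)·log₂(P(2)) = -(0.3432)·log₂(0.3432) = 0.52952
  -P(3)·log₂(P(3)) = -(0.0684)·log₂(0.0684) = 0.26470
  -P(4)·log₂(P(4)) = -(0.038)·log₂(0.038) = 0.17928
H(P) = 0.47414 + 0.52952 + 0.26470 + 0.17928 = 1.44764 bits

log₂(4) = 2.00000 bits

D_KL(P||U) = 2.00000 - 1.44764 = 0.55236 ≈ 0.5524 bits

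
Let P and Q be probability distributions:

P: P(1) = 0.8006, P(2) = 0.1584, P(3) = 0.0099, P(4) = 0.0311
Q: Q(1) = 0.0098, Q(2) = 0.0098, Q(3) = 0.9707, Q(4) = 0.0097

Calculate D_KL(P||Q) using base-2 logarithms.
5.7082 bits

D_KL(P||Q) = Σ P(x) log₂(P(x)/Q(x))

Computing term by term:
  P(1)·log₂(P(1)/Q(1)) = 0.8006·log₂(0.8006/0.0098) = 5.08554
  P(2)·log₂(P(2)/Q(2)) = 0.1584·log₂(0.1584/0.0098) = 0.63592
  P(3)·log₂(P(3)/Q(3)) = 0.0099·log₂(0.0099/0.9707) = -0.06549
  P(4)·log₂(P(4)/Q(4)) = 0.0311·log₂(0.0311/0.0097) = 0.05227

D_KL(P||Q) = 5.08554 + 0.63592 - 0.06549 + 0.05227 = 5.70824 ≈ 5.7082 bits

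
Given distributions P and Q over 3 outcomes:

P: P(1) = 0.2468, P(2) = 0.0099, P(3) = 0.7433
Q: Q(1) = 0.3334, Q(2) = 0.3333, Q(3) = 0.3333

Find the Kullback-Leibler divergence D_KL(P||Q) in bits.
0.7028 bits

D_KL(P||Q) = Σ P(x) log₂(P(x)/Q(x))

Computing term by term:
  P(1)·log₂(P(1)/Q(1)) = 0.2468·log₂(0.2468/0.3334) = -0.10709
  P(2)·log₂(P(2)/Q(2)) = 0.0099·log₂(0.0099/0.3333) = -0.05023
  P(3)·log₂(P(3)/Q(3)) = 0.7433·log₂(0.7433/0.3333) = 0.86009

D_KL(P||Q) = -0.10709 - 0.05023 + 0.86009 = 0.70277 ≈ 0.7028 bits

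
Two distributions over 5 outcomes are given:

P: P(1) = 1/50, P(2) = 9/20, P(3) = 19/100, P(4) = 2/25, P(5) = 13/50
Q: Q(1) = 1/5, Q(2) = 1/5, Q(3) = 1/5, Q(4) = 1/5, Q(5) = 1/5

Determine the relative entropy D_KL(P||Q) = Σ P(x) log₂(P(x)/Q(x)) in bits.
0.4386 bits

D_KL(P||Q) = Σ P(x) log₂(P(x)/Q(x))

Computing term by term:
  P(1)·log₂(P(1)/Q(1)) = (1/50)·log₂((1/50)/(1/5)) = -0.06644
  P(2)·log₂(P(2)/Q(2)) = (9/20)·log₂((9/20)/(1/5)) = 0.52647
  P(3)·log₂(P(3)/Q(3)) = (19/100)·log₂((19/100)/(1/5)) = -0.01406
  P(4)·log₂(P(4)/Q(4)) = (2/25)·log₂((2/25)/(1/5)) = -0.10575
  P(5)·log₂(P(5)/Q(5)) = (13/50)·log₂((13/50)/(1/5)) = 0.09841

D_KL(P||Q) = -0.06644 + 0.52647 - 0.01406 - 0.10575 + 0.09841 = 0.43863 ≈ 0.4386 bits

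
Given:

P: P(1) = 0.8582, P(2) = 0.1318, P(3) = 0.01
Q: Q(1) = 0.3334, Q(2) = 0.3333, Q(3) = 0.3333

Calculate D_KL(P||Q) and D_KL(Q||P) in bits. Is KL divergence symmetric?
D_KL(P||Q) = 0.9436 bits, D_KL(Q||P) = 1.6774 bits. No, KL divergence is not symmetric.

D_KL(P||Q) = Σ P(x) log₂(P(x)/Q(x))

Computing term by term:
  P(1)·log₂(P(1)/Q(1)) = 0.8582·log₂(0.8582/0.3334) = 1.17064
  P(2)·log₂(P(2)/Q(2)) = 0.1318·log₂(0.1318/0.3333) = -0.17641
  P(3)·log₂(P(3)/Q(3)) = 0.01·log₂(0.01/0.3333) = -0.05059

D_KL(P||Q) = 1.17064 - 0.17641 - 0.05059 = 0.94364 ≈ 0.9436 bits

D_KL(Q||P) = Σ Q(x) log₂(Q(x)/P(x))

Computing term by term:
  Q(1)·log₂(Q(1)/P(1)) = 0.3334·log₂(0.3334/0.8582) = -0.45478
  Q(2)·log₂(Q(2)/P(2)) = 0.3333·log₂(0.3333/0.1318) = 0.44611
  Q(3)·log₂(Q(3)/P(3)) = 0.3333·log₂(0.3333/0.01) = 1.68608

D_KL(Q||P) = -0.45478 + 0.44611 + 1.68608 = 1.67741 ≈ 1.6774 bits

These are NOT equal (difference: 0.7338 bits). KL divergence is asymmetric: D_KL(P||Q) ≠ D_KL(Q||P) in general.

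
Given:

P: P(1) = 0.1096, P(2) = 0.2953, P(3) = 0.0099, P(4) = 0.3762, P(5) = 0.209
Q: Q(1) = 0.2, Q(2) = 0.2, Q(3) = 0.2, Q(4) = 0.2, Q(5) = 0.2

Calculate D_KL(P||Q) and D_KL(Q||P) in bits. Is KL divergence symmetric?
D_KL(P||Q) = 0.3842 bits, D_KL(Q||P) = 0.7334 bits. No, KL divergence is not symmetric.

D_KL(P||Q) = Σ P(x) log₂(P(x)/Q(x))

Computing term by term:
  P(1)·log₂(P(1)/Q(1)) = 0.1096·log₂(0.1096/0.2) = -0.09511
  P(2)·log₂(P(2)/Q(2)) = 0.2953·log₂(0.2953/0.2) = 0.16601
  P(3)·log₂(P(3)/Q(3)) = 0.0099·log₂(0.0099/0.2) = -0.04293
  P(4)·log₂(P(4)/Q(4)) = 0.3762·log₂(0.3762/0.2) = 0.34291
  P(5)·log₂(P(5)/Q(5)) = 0.209·log₂(0.209/0.2) = 0.01327

D_KL(P||Q) = -0.09511 + 0.16601 - 0.04293 + 0.34291 + 0.01327 = 0.38415 ≈ 0.3842 bits

D_KL(Q||P) = Σ Q(x) log₂(Q(x)/P(x))

Computing term by term:
  Q(1)·log₂(Q(1)/P(1)) = 0.2·log₂(0.2/0.1096) = 0.17355
  Q(2)·log₂(Q(2)/P(2)) = 0.2·log₂(0.2/0.2953) = -0.11244
  Q(3)·log₂(Q(3)/P(3)) = 0.2·log₂(0.2/0.0099) = 0.86729
  Q(4)·log₂(Q(4)/P(4)) = 0.2·log₂(0.2/0.3762) = -0.18230
  Q(5)·log₂(Q(5)/P(5)) = 0.2·log₂(0.2/0.209) = -0.01270

D_KL(Q||P) = 0.17355 - 0.11244 + 0.86729 - 0.18230 - 0.01270 = 0.73340 ≈ 0.7334 bits

These are NOT equal (difference: 0.3492 bits). KL divergence is asymmetric: D_KL(P||Q) ≠ D_KL(Q||P) in general.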